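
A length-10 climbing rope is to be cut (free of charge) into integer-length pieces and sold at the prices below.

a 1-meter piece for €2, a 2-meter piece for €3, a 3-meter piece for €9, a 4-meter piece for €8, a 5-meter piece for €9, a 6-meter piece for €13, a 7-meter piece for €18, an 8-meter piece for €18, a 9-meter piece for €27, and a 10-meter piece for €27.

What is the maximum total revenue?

29

Build best[k] bottom-up: best[k] = max over allowed piece i of (p[i] + best[k−i]).
best[1] = 2
best[2] = 4  (first piece 1, then best[1]=2)
best[3] = 9
best[4] = 11  (first piece 1, then best[3]=9)
best[5] = 13  (first piece 1, then best[4]=11)
best[6] = 18  (first piece 3, then best[3]=9)
best[7] = 20  (first piece 1, then best[6]=18)
best[8] = 22  (first piece 1, then best[7]=20)
best[9] = 27  (first piece 3, then best[6]=18)
best[10] = 29  (first piece 1, then best[9]=27)
One optimal cutting: 3 + 3 + 3 + 1 → €9 + €9 + €9 + €2 = €29.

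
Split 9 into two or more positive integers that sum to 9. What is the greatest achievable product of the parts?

Fill g[k] for k=2..9: at each k try every first piece i and multiply by the better of (k−i) uncut or g[k−i].
g[2] = 1*max(1,0) = 1*1 = 1
g[3] = max(1*2, 2*1) = 2
g[4] = max(1*3, 2*2, 3*1) = 4
g[5] = max(1*4, 2*3, 3*2, 4*1) = 6
g[6] = max(1*6, 2*4, 3*3, 4*2, 5*1) = 9
g[7] = max(1*9, 2*6, 3*4, 4*3, 5*2, 6*1) = 12
g[8] = max(1*12, 2*9, 3*6, …, 6*2, 7*1) = 18
g[9] = max(1*18, 2*12, 3*9, …, 7*2, 8*1) = 27
One optimal split: 3 + 3 + 3; product 3*3*3 = 27.

27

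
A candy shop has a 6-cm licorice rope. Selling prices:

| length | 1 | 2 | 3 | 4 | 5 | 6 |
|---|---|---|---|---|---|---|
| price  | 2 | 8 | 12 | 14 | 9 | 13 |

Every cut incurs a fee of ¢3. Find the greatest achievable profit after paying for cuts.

Let net[k] be the best obtainable value from length k. For each k, try every first piece i and keep the best of price[i] + net[k−i] minus the 3 cut fee when i<k.
net[1] = 2
net[2] = max(2+2-3, 8+0) = 8
net[3] = max(2+8-3, 8+2-3, 12+0) = 12
net[4] = max(2+12-3, 8+8-3, 12+2-3, 14+0) = 14
net[5] = max(2+14-3, 8+12-3, 12+8-3, 14+2-3, 9+0) = 17
net[6] = max(2+17-3, 8+14-3, 12+12-3, 14+8-3, 9+2-3, 13+0) = 21
One optimal plan: pieces 3 + 3 (1 cut) → ¢24 − ¢3 = ¢21.

21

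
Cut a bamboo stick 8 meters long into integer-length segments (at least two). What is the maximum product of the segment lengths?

18

Define g[k] = max over 1≤i<k of i · max(k−i, g[k−i]); the inner max lets the remainder stay uncut if that's better.
g[2] = 1×max(1,0) = 1×1 = 1
g[3] = max(1×2, 2×1) = 2
g[4] = max(1×3, 2×2, 3×1) = 4
g[5] = max(1×4, 2×3, 3×2, 4×1) = 6
g[6] = max(1×6, 2×4, 3×3, 4×2, 5×1) = 9
g[7] = max(1×9, 2×6, 3×4, 4×3, 5×2, 6×1) = 12
g[8] = max(1×12, 2×9, 3×6, …, 6×2, 7×1) = 18
One optimal split: 3 + 3 + 2; product 3×3×2 = 18.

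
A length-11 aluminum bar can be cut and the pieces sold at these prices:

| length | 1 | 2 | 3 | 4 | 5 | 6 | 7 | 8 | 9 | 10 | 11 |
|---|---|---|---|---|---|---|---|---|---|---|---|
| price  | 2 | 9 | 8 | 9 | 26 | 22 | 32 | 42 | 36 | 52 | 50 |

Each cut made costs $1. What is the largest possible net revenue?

Let r[k] be the best obtainable value from length k. For each k, try every first piece i and keep the best of price[i] + r[k−i] minus the 1 cut fee when i<k.
r[1] = 2
r[2] = 9
r[3] = 10  (first piece 1, then r[2]=9)
r[4] = 17  (first piece 2, then r[2]=9)
r[5] = 26
r[6] = 27  (first piece 1, then r[5]=26)
r[7] = 34  (first piece 2, then r[5]=26)
r[8] = 42
r[9] = 43  (first piece 1, then r[8]=42)
r[10] = 52
r[11] = 53  (first piece 1, then r[10]=52)
One optimal plan: pieces 10 + 1 (1 cut) → $54 − $1 = $53.

53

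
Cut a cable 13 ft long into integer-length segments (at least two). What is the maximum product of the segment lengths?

108

Define f[k] = max over 1≤i<k of i · max(k−i, f[k−i]); the inner max lets the remainder stay uncut if that's better.
Small cases: f[2]=1, f[3]=2, f[4]=4, f[5]=6, f[6]=9, f[7]=12.
f[8] = 2*max(6,9) = 2*9 = 18
f[9] = 3*max(6,9) = 3*9 = 27
f[10] = 2*max(8,18) = 2*18 = 36
f[11] = 2*max(9,27) = 2*27 = 54
f[12] = 3*max(9,27) = 3*27 = 81
f[13] = 2*max(11,54) = 2*54 = 108
One optimal split: 3 + 3 + 3 + 2 + 2; product 3*3*3*2*2 = 108.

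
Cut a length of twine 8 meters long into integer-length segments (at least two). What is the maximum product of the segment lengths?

18

Let P[k] be the best product for length k (with at least one cut). For each first piece i, the rest contributes max(k−i, P[k−i]).
P[2] = 1*max(1,0) = 1*1 = 1
P[3] = 1*max(2,1) = 1*2 = 2
P[4] = 2*max(2,1) = 2*2 = 4
P[5] = 2*max(3,2) = 2*3 = 6
P[6] = 3*max(3,2) = 3*3 = 9
P[7] = 2*max(5,6) = 2*6 = 12
P[8] = 2*max(6,9) = 2*9 = 18
One optimal split: 3 + 3 + 2; product 3*3*2 = 18.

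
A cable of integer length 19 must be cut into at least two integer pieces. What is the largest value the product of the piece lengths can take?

Fill P[k] for k=2..19: at each k try every first piece i and multiply by the better of (k−i) uncut or P[k−i].
P[2] = 1*max(1,0) = 1*1 = 1
P[3] = 1*max(2,1) = 1*2 = 2
P[4] = 2*max(2,1) = 2*2 = 4
P[5] = 2*max(3,2) = 2*3 = 6
P[6] = 3*max(3,2) = 3*3 = 9
P[7] = 2*max(5,6) = 2*6 = 12
P[8] = 2*max(6,9) = 2*9 = 18
P[9] = 3*max(6,9) = 3*9 = 27
P[10] = 2*max(8,18) = 2*18 = 36
P[11] = 2*max(9,27) = 2*27 = 54
P[12] = 3*max(9,27) = 3*27 = 81
P[13] = 2*max(11,54) = 2*54 = 108
P[14] = 2*max(12,81) = 2*81 = 162
P[15] = 3*max(12,81) = 3*81 = 243
P[16] = 2*max(14,162) = 2*162 = 324
P[17] = 2*max(15,243) = 2*243 = 486
P[18] = 3*max(15,243) = 3*243 = 729
P[19] = 2*max(17,486) = 2*486 = 972
One optimal split: 3 + 3 + 3 + 3 + 3 + 2 + 2; product 3*3*3*3*3*2*2 = 972.

972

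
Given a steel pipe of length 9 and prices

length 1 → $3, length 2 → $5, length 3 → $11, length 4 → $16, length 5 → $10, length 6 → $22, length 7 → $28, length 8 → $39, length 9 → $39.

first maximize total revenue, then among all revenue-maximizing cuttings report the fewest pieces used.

Consider every possible first cut. r[k] is the best of p[i]+r[k−i] over all sellable i≤k.
r[1] = 3
r[2] = 6  (first piece 1, then r[1]=3)
r[3] = 11
r[4] = 16
r[5] = 19  (first piece 1, then r[4]=16)
r[6] = 22  (first piece 1, then r[5]=19)
r[7] = 28
r[8] = 39
r[9] = 42  (first piece 1, then r[8]=39)
Maximum revenue is $42.
Now minimize piece count subject to staying optimal: for each k, pieces[k] = 1 + min over i with p[i]+r[k−i]=r[k] of pieces[k−i].
pieces[6] = 1
pieces[7] = 1
pieces[8] = 1
pieces[9] = 2

2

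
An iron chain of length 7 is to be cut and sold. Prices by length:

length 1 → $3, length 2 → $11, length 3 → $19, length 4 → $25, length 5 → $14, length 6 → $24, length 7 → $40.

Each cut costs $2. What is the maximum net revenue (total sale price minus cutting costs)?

Let r[k] be the best obtainable value from length k. For each k, try every first piece i and keep the best of price[i] + r[k−i] minus the 2 cut fee when i<k.
r[1] = 3
r[2] = max(3+3-2, 11+0) = 11
r[3] = max(3+11-2, 11+3-2, 19+0) = 19
r[4] = max(3+19-2, 11+11-2, 19+3-2, 25+0) = 25
r[5] = max(3+25-2, 11+19-2, 19+11-2, 25+3-2, 14+0) = 28
r[6] = max(3+28-2, 11+25-2, 19+19-2, 25+11-2, 14+3-2, 24+0) = 36
r[7] = max(3+36-2, 11+28-2, 19+25-2, …, 24+3-2, 40+0) = 42
One optimal plan: pieces 4 + 3 (1 cut) → $44 − $2 = $42.

42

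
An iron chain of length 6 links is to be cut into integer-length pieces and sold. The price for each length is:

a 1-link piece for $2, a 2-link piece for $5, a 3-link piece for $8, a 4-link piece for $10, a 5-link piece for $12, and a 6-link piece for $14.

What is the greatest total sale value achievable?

16

Let v[k] be the best obtainable value from length k. For each k, try every first piece i and keep the best of price[i] + v[k−i].
v[1] = 2
v[2] = 5
v[3] = 8
v[4] = 10  (first piece 1, then v[3]=8)
v[5] = 13  (first piece 2, then v[3]=8)
v[6] = 16  (first piece 3, then v[3]=8)
One optimal cutting: 3 + 3 → $8 + $8 = $16.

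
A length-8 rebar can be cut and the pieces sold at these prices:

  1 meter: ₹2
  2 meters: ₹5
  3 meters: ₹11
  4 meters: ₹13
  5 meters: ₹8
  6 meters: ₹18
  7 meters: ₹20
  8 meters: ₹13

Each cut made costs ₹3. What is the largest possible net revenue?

Build r[k] bottom-up: r[k] = max over allowed piece i of (p[i] + r[k−i]) − 3 per cut.
r[1] = 2
r[2] = 5
r[3] = 11
r[4] = 13
r[5] = 13  (first piece 2, then r[3]=11)
r[6] = 19  (first piece 3, then r[3]=11)
r[7] = 21  (first piece 3, then r[4]=13)
r[8] = 23  (first piece 4, then r[4]=13)
One optimal plan: pieces 4 + 4 (1 cut) → ₹26 − ₹3 = ₹23.

23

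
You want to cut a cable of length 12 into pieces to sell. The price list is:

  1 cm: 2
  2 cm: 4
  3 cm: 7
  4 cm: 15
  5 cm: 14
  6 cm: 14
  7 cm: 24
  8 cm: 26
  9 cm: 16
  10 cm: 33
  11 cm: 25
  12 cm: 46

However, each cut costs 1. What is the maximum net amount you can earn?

Build net[k] bottom-up: net[k] = max over allowed piece i of (p[i] + net[k−i]) − 1 per cut.
net[1] = 2
net[2] = max(2+2-1, 4+0) = 4
net[3] = max(2+4-1, 4+2-1, 7+0) = 7
net[4] = max(2+7-1, 4+4-1, 7+2-1, 15+0) = 15
net[5] = max(2+15-1, 4+7-1, 7+4-1, 15+2-1, 14+0) = 16
net[6] = max(2+16-1, 4+15-1, 7+7-1, 15+4-1, 14+2-1, 14+0) = 18
net[7] = max(2+18-1, 4+16-1, 7+15-1, …, 14+2-1, 24+0) = 24
net[8] = max(2+24-1, 4+18-1, 7+16-1, …, 24+2-1, 26+0) = 29
net[9] = max(2+29-1, 4+24-1, 7+18-1, …, 26+2-1, 16+0) = 30
net[10] = max(2+30-1, 4+29-1, 7+24-1, …, 16+2-1, 33+0) = 33
net[11] = max(2+33-1, 4+30-1, 7+29-1, …, 33+2-1, 25+0) = 38
net[12] = max(2+38-1, 4+33-1, 7+30-1, …, 25+2-1, 46+0) = 46
Best is to make no cuts and sell whole for 46.

46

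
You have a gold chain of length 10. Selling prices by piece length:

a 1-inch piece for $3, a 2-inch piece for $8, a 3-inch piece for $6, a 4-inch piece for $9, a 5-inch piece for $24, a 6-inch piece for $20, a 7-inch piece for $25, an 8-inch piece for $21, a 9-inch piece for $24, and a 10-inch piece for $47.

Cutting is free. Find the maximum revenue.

Consider every possible first cut. best[k] is the best of p[i]+best[k−i] over all sellable i≤k.
best[1] = 3
best[2] = max(3+3, 8+0) = 8
best[3] = max(3+8, 8+3, 6+0) = 11
best[4] = max(3+11, 8+8, 6+3, 9+0) = 16
best[5] = max(3+16, 8+11, 6+8, 9+3, 24+0) = 24
best[6] = max(3+24, 8+16, 6+11, 9+8, 24+3, 20+0) = 27
best[7] = max(3+27, 8+24, 6+16, …, 20+3, 25+0) = 32
best[8] = max(3+32, 8+27, 6+24, …, 25+3, 21+0) = 35
best[9] = max(3+35, 8+32, 6+27, …, 21+3, 24+0) = 40
best[10] = max(3+40, 8+35, 6+32, …, 24+3, 47+0) = 48
One optimal cutting: 5 + 5 → $24 + $24 = $48.

48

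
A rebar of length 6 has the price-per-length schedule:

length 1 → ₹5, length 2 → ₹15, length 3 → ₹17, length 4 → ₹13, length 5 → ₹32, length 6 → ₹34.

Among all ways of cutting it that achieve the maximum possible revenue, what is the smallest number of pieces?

3

Consider every possible first cut. r[k] is the best of p[i]+r[k−i] over all sellable i≤k.
r[1] = 5
r[2] = max(5+5, 15+0) = 15
r[3] = max(5+15, 15+5, 17+0) = 20
r[4] = max(5+20, 15+15, 17+5, 13+0) = 30
r[5] = max(5+30, 15+20, 17+15, 13+5, 32+0) = 35
r[6] = max(5+35, 15+30, 17+20, 13+15, 32+5, 34+0) = 45
Maximum revenue is ₹45.
Now minimize piece count subject to staying optimal: for each k, pieces[k] = 1 + min over i with p[i]+r[k−i]=r[k] of pieces[k−i].
pieces[3] = 2
pieces[4] = 2
pieces[5] = 3
pieces[6] = 3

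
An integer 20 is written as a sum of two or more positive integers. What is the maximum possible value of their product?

Fill prod[k] for k=2..20: at each k try every first piece i and multiply by the better of (k−i) uncut or prod[k−i].
Small cases: prod[2]=1, prod[3]=2, prod[4]=4, prod[5]=6, prod[6]=9, prod[7]=12, prod[8]=18, prod[9]=27, prod[10]=36, prod[11]=54, prod[12]=81.
prod[13] = max(1*81, 2*54, 3*36, …, 11*2, 12*1) = 108
prod[14] = max(1*108, 2*81, 3*54, …, 12*2, 13*1) = 162
prod[15] = max(1*162, 2*108, 3*81, …, 13*2, 14*1) = 243
prod[16] = max(1*243, 2*162, 3*108, …, 14*2, 15*1) = 324
prod[17] = max(1*324, 2*243, 3*162, …, 15*2, 16*1) = 486
prod[18] = max(1*486, 2*324, 3*243, …, 16*2, 17*1) = 729
prod[19] = max(1*729, 2*486, 3*324, …, 17*2, 18*1) = 972
prod[20] = max(1*972, 2*729, 3*486, …, 18*2, 19*1) = 1458
One optimal split: 3 + 3 + 3 + 3 + 3 + 3 + 2; product 3*3*3*3*3*3*2 = 1458.

1458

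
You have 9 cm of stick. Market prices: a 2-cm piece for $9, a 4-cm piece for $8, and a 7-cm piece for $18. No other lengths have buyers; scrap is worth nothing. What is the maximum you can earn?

Let best[k] be the best obtainable value from length k. For each k, try every first piece i and keep the best of price[i] + best[k−i].
best[1] = 0
best[2] = 9
best[3] = 9
best[4] = 18  (first piece 2, then best[2]=9)
best[5] = 18
best[6] = 27  (first piece 2, then best[4]=18)
best[7] = 27
best[8] = 36  (first piece 2, then best[6]=27)
best[9] = 36
One optimal cutting: pieces 2 + 2 + 2 + 2 with 1 cm of scrap → $36.

36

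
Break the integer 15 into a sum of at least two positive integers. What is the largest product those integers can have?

243

Define g[k] = max over 1≤i<k of i · max(k−i, g[k−i]); the inner max lets the remainder stay uncut if that's better.
g[2] = 1×max(1,0) = 1×1 = 1
g[3] = 1×max(2,1) = 1×2 = 2
g[4] = 2×max(2,1) = 2×2 = 4
g[5] = 2×max(3,2) = 2×3 = 6
g[6] = 3×max(3,2) = 3×3 = 9
g[7] = 2×max(5,6) = 2×6 = 12
g[8] = 2×max(6,9) = 2×9 = 18
g[9] = 3×max(6,9) = 3×9 = 27
g[10] = 2×max(8,18) = 2×18 = 36
g[11] = 2×max(9,27) = 2×27 = 54
g[12] = 3×max(9,27) = 3×27 = 81
g[13] = 2×max(11,54) = 2×54 = 108
g[14] = 2×max(12,81) = 2×81 = 162
g[15] = 3×max(12,81) = 3×81 = 243
One optimal split: 3 + 3 + 3 + 3 + 3; product 3×3×3×3×3 = 243.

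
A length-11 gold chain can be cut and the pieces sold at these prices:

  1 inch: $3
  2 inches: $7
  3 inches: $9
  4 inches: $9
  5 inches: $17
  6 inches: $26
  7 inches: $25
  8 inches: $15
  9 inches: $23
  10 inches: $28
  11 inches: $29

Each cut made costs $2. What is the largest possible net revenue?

41

Build v[k] bottom-up: v[k] = max over allowed piece i of (p[i] + v[k−i]) − 2 per cut.
v[1] = 3
v[2] = max(3+3-2, 7+0) = 7
v[3] = max(3+7-2, 7+3-2, 9+0) = 9
v[4] = max(3+9-2, 7+7-2, 9+3-2, 9+0) = 12
v[5] = max(3+12-2, 7+9-2, 9+7-2, 9+3-2, 17+0) = 17
v[6] = max(3+17-2, 7+12-2, 9+9-2, 9+7-2, 17+3-2, 26+0) = 26
v[7] = max(3+26-2, 7+17-2, 9+12-2, …, 26+3-2, 25+0) = 27
v[8] = max(3+27-2, 7+26-2, 9+17-2, …, 25+3-2, 15+0) = 31
v[9] = max(3+31-2, 7+27-2, 9+26-2, …, 15+3-2, 23+0) = 33
v[10] = max(3+33-2, 7+31-2, 9+27-2, …, 23+3-2, 28+0) = 36
v[11] = max(3+36-2, 7+33-2, 9+31-2, …, 28+3-2, 29+0) = 41
One optimal plan: pieces 6 + 5 (1 cut) → $43 − $2 = $41.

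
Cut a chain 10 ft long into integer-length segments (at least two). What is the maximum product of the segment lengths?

36

Fill f[k] for k=2..10: at each k try every first piece i and multiply by the better of (k−i) uncut or f[k−i].
f[2] = 1×max(1,0) = 1×1 = 1
f[3] = 1×max(2,1) = 1×2 = 2
f[4] = 2×max(2,1) = 2×2 = 4
f[5] = 2×max(3,2) = 2×3 = 6
f[6] = 3×max(3,2) = 3×3 = 9
f[7] = 2×max(5,6) = 2×6 = 12
f[8] = 2×max(6,9) = 2×9 = 18
f[9] = 3×max(6,9) = 3×9 = 27
f[10] = 2×max(8,18) = 2×18 = 36
One optimal split: 3 + 3 + 2 + 2; product 3×3×2×2 = 36.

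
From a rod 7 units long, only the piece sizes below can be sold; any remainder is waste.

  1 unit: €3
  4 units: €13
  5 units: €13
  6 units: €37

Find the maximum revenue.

40

Build f[k] bottom-up: f[k] = max over allowed piece i of (p[i] + f[k−i]).
f[1] = 3
f[2] = 6  (first piece 1, then f[1]=3)
f[3] = 9  (first piece 1, then f[2]=6)
f[4] = 13
f[5] = 16  (first piece 1, then f[4]=13)
f[6] = 37
f[7] = 40  (first piece 1, then f[6]=37)
One optimal cutting: 6 + 1 → €40.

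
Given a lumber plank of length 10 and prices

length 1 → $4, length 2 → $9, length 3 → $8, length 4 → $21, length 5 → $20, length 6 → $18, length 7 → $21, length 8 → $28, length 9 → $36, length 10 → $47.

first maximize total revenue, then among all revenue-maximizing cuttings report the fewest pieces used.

3

Consider every possible first cut. r[k] is the best of p[i]+r[k−i] over all sellable i≤k.
r[1] = 4
r[2] = max(4+4, 9+0) = 9
r[3] = max(4+9, 9+4, 8+0) = 13
r[4] = max(4+13, 9+9, 8+4, 21+0) = 21
r[5] = max(4+21, 9+13, 8+9, 21+4, 20+0) = 25
r[6] = max(4+25, 9+21, 8+13, 21+9, 20+4, 18+0) = 30
r[7] = max(4+30, 9+25, 8+21, …, 18+4, 21+0) = 34
r[8] = max(4+34, 9+30, 8+25, …, 21+4, 28+0) = 42
r[9] = max(4+42, 9+34, 8+30, …, 28+4, 36+0) = 46
r[10] = max(4+46, 9+42, 8+34, …, 36+4, 47+0) = 51
Maximum revenue is $51.
Now minimize piece count subject to staying optimal: for each k, pieces[k] = 1 + min over i with p[i]+r[k−i]=r[k] of pieces[k−i].
pieces[7] = 3
pieces[8] = 2
pieces[9] = 3
pieces[10] = 3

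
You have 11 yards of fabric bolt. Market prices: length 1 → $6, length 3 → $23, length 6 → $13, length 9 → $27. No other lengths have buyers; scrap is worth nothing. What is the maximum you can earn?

81

Build best[k] bottom-up: best[k] = max over allowed piece i of (p[i] + best[k−i]).
best[1] = 6
best[2] = 12  (first piece 1, then best[1]=6)
best[3] = max(6+12, 23+0) = 23
best[4] = max(6+23, 23+6) = 29
best[5] = max(6+29, 23+12) = 35
best[6] = max(6+35, 23+23, 13+0) = 46
best[7] = max(6+46, 23+29, 13+6) = 52
best[8] = max(6+52, 23+35, 13+12) = 58
best[9] = max(6+58, 23+46, 13+23, 27+0) = 69
best[10] = max(6+69, 23+52, 13+29, 27+6) = 75
best[11] = max(6+75, 23+58, 13+35, 27+12) = 81
One optimal cutting: 3 + 3 + 3 + 1 + 1 → $81.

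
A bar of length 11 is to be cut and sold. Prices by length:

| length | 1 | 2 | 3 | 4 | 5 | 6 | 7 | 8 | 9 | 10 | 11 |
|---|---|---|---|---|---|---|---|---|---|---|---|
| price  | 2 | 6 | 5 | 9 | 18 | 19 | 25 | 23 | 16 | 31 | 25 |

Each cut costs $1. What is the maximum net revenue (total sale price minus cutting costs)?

36

Build r[k] bottom-up: r[k] = max over allowed piece i of (p[i] + r[k−i]) − 1 per cut.
r[1] = 2
r[2] = max(2+2-1, 6+0) = 6
r[3] = max(2+6-1, 6+2-1, 5+0) = 7
r[4] = max(2+7-1, 6+6-1, 5+2-1, 9+0) = 11
r[5] = max(2+11-1, 6+7-1, 5+6-1, 9+2-1, 18+0) = 18
r[6] = max(2+18-1, 6+11-1, 5+7-1, 9+6-1, 18+2-1, 19+0) = 19
r[7] = max(2+19-1, 6+18-1, 5+11-1, …, 19+2-1, 25+0) = 25
r[8] = max(2+25-1, 6+19-1, 5+18-1, …, 25+2-1, 23+0) = 26
r[9] = max(2+26-1, 6+25-1, 5+19-1, …, 23+2-1, 16+0) = 30
r[10] = max(2+30-1, 6+26-1, 5+25-1, …, 16+2-1, 31+0) = 35
r[11] = max(2+35-1, 6+30-1, 5+26-1, …, 31+2-1, 25+0) = 36
One optimal plan: pieces 5 + 5 + 1 (2 cuts) → $38 − $2 = $36.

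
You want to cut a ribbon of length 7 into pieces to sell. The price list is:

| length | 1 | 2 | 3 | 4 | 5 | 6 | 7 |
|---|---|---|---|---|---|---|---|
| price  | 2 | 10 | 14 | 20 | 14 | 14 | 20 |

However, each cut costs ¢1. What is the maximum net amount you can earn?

33

Let v[k] be the best obtainable value from length k. For each k, try every first piece i and keep the best of price[i] + v[k−i] minus the 1 cut fee when i<k.
v[1] = 2
v[2] = 10
v[3] = 14
v[4] = 20
v[5] = 23  (first piece 2, then v[3]=14)
v[6] = 29  (first piece 2, then v[4]=20)
v[7] = 33  (first piece 3, then v[4]=20)
One optimal plan: pieces 4 + 3 (1 cut) → ¢34 − ¢1 = ¢33.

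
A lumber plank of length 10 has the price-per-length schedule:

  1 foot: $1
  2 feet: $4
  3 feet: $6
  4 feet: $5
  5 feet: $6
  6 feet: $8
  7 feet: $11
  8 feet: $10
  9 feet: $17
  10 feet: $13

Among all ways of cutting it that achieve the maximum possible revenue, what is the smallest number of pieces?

4

Build r[k] bottom-up: r[k] = max over allowed piece i of (p[i] + r[k−i]).
r[1] = 1
r[2] = max(1+1, 4+0) = 4
r[3] = max(1+4, 4+1, 6+0) = 6
r[4] = max(1+6, 4+4, 6+1, 5+0) = 8
r[5] = max(1+8, 4+6, 6+4, 5+1, 6+0) = 10
r[6] = max(1+10, 4+8, 6+6, 5+4, 6+1, 8+0) = 12
r[7] = max(1+12, 4+10, 6+8, …, 8+1, 11+0) = 14
r[8] = max(1+14, 4+12, 6+10, …, 11+1, 10+0) = 16
r[9] = max(1+16, 4+14, 6+12, …, 10+1, 17+0) = 18
r[10] = max(1+18, 4+16, 6+14, …, 17+1, 13+0) = 20
Maximum revenue is $20.
Now minimize piece count subject to staying optimal: for each k, pieces[k] = 1 + min over i with p[i]+r[k−i]=r[k] of pieces[k−i].
pieces[7] = 3
pieces[8] = 3
pieces[9] = 3
pieces[10] = 4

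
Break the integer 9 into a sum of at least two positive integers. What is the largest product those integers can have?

Let prod[k] be the best product for length k (with at least one cut). For each first piece i, the rest contributes max(k−i, prod[k−i]).
prod[2] = 1·max(1,0) = 1·1 = 1
prod[3] = 1·max(2,1) = 1·2 = 2
prod[4] = 2·max(2,1) = 2·2 = 4
prod[5] = 2·max(3,2) = 2·3 = 6
prod[6] = 3·max(3,2) = 3·3 = 9
prod[7] = 2·max(5,6) = 2·6 = 12
prod[8] = 2·max(6,9) = 2·9 = 18
prod[9] = 3·max(6,9) = 3·9 = 27
One optimal split: 3 + 3 + 3; product 3·3·3 = 27.

27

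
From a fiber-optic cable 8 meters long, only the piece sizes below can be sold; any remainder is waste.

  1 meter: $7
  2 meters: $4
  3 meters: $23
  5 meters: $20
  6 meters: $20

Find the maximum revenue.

60

Let r[k] be the best obtainable value from length k. For each k, try every first piece i and keep the best of price[i] + r[k−i].
r[1] = 7
r[2] = max(7+7, 4+0) = 14
r[3] = max(7+14, 4+7, 23+0) = 23
r[4] = max(7+23, 4+14, 23+7) = 30
r[5] = max(7+30, 4+23, 23+14, 20+0) = 37
r[6] = max(7+37, 4+30, 23+23, 20+7, 20+0) = 46
r[7] = max(7+46, 4+37, 23+30, 20+14, 20+7) = 53
r[8] = max(7+53, 4+46, 23+37, 20+23, 20+14) = 60
One optimal cutting: 3 + 3 + 1 + 1 → $60.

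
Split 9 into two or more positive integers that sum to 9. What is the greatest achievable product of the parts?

Fill m[k] for k=2..9: at each k try every first piece i and multiply by the better of (k−i) uncut or m[k−i].
m[2] = 1·max(1,0) = 1·1 = 1
m[3] = 1·max(2,1) = 1·2 = 2
m[4] = 2·max(2,1) = 2·2 = 4
m[5] = 2·max(3,2) = 2·3 = 6
m[6] = 3·max(3,2) = 3·3 = 9
m[7] = 2·max(5,6) = 2·6 = 12
m[8] = 2·max(6,9) = 2·9 = 18
m[9] = 3·max(6,9) = 3·9 = 27
One optimal split: 3 + 3 + 3; product 3·3·3 = 27.

27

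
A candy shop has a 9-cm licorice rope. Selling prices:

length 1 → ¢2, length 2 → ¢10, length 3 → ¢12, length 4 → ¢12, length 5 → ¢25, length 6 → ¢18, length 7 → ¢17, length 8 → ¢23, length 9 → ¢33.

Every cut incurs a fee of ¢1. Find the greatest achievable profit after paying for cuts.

43

Build r[k] bottom-up: r[k] = max over allowed piece i of (p[i] + r[k−i]) − 1 per cut.
r[1] = 2
r[2] = 10
r[3] = 12
r[4] = 19  (first piece 2, then r[2]=10)
r[5] = 25
r[6] = 28  (first piece 2, then r[4]=19)
r[7] = 34  (first piece 2, then r[5]=25)
r[8] = 37  (first piece 2, then r[6]=28)
r[9] = 43  (first piece 2, then r[7]=34)
One optimal plan: pieces 5 + 2 + 2 (2 cuts) → ¢45 − ¢2 = ¢43.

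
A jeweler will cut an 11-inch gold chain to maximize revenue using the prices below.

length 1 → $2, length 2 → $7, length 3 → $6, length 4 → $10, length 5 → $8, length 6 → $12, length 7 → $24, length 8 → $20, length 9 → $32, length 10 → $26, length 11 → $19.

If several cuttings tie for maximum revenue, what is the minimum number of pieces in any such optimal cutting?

2

Let r[k] be the best obtainable value from length k. For each k, try every first piece i and keep the best of price[i] + r[k−i].
r[1] = 2
r[2] = 7
r[3] = 9  (first piece 1, then r[2]=7)
r[4] = 14  (first piece 2, then r[2]=7)
r[5] = 16  (first piece 1, then r[4]=14)
r[6] = 21  (first piece 2, then r[4]=14)
r[7] = 24
r[8] = 28  (first piece 2, then r[6]=21)
r[9] = 32
r[10] = 35  (first piece 2, then r[8]=28)
r[11] = 39  (first piece 2, then r[9]=32)
Maximum revenue is $39.
Now minimize piece count subject to staying optimal: for each k, pieces[k] = 1 + min over i with p[i]+r[k−i]=r[k] of pieces[k−i].
pieces[8] = 4
pieces[9] = 1
pieces[10] = 5
pieces[11] = 2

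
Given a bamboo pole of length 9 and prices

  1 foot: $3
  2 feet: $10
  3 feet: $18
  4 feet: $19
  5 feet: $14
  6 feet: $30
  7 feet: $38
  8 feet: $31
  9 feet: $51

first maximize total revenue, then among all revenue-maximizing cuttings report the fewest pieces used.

Build r[k] bottom-up: r[k] = max over allowed piece i of (p[i] + r[k−i]).
r[1] = 3
r[2] = max(3+3, 10+0) = 10
r[3] = max(3+10, 10+3, 18+0) = 18
r[4] = max(3+18, 10+10, 18+3, 19+0) = 21
r[5] = max(3+21, 10+18, 18+10, 19+3, 14+0) = 28
r[6] = max(3+28, 10+21, 18+18, 19+10, 14+3, 30+0) = 36
r[7] = max(3+36, 10+28, 18+21, …, 30+3, 38+0) = 39
r[8] = max(3+39, 10+36, 18+28, …, 38+3, 31+0) = 46
r[9] = max(3+46, 10+39, 18+36, …, 31+3, 51+0) = 54
Maximum revenue is $54.
Now minimize piece count subject to staying optimal: for each k, pieces[k] = 1 + min over i with p[i]+r[k−i]=r[k] of pieces[k−i].
pieces[6] = 2
pieces[7] = 3
pieces[8] = 3
pieces[9] = 3

3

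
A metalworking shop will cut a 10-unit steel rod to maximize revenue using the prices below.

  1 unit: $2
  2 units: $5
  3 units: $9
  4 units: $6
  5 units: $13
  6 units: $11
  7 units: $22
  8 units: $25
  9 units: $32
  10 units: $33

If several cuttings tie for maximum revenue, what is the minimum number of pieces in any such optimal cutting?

Let r[k] be the best obtainable value from length k. For each k, try every first piece i and keep the best of price[i] + r[k−i].
r[1] = 2
r[2] = max(2+2, 5+0) = 5
r[3] = max(2+5, 5+2, 9+0) = 9
r[4] = max(2+9, 5+5, 9+2, 6+0) = 11
r[5] = max(2+11, 5+9, 9+5, 6+2, 13+0) = 14
r[6] = max(2+14, 5+11, 9+9, 6+5, 13+2, 11+0) = 18
r[7] = max(2+18, 5+14, 9+11, …, 11+2, 22+0) = 22
r[8] = max(2+22, 5+18, 9+14, …, 22+2, 25+0) = 25
r[9] = max(2+25, 5+22, 9+18, …, 25+2, 32+0) = 32
r[10] = max(2+32, 5+25, 9+22, …, 32+2, 33+0) = 34
Maximum revenue is $34.
Now minimize piece count subject to staying optimal: for each k, pieces[k] = 1 + min over i with p[i]+r[k−i]=r[k] of pieces[k−i].
pieces[7] = 1
pieces[8] = 1
pieces[9] = 1
pieces[10] = 2

2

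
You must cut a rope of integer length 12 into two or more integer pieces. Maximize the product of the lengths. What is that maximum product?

Fill P[k] for k=2..12: at each k try every first piece i and multiply by the better of (k−i) uncut or P[k−i].
Small cases: P[2]=1, P[3]=2, P[4]=4, P[5]=6, P[6]=9.
P[7] = max(1·9, 2·6, 3·4, 4·3, 5·2, 6·1) = 12
P[8] = max(1·12, 2·9, 3·6, …, 6·2, 7·1) = 18
P[9] = max(1·18, 2·12, 3·9, …, 7·2, 8·1) = 27
P[10] = max(1·27, 2·18, 3·12, …, 8·2, 9·1) = 36
P[11] = max(1·36, 2·27, 3·18, …, 9·2, 10·1) = 54
P[12] = max(1·54, 2·36, 3·27, …, 10·2, 11·1) = 81
One optimal split: 3 + 3 + 3 + 3; product 3·3·3·3 = 81.

81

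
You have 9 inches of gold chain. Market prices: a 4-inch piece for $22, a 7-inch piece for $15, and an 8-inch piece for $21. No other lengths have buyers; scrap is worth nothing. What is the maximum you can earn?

Let r[k] be the best obtainable value from length k. For each k, try every first piece i and keep the best of price[i] + r[k−i].
r[1] = 0
r[2] = 0
r[3] = 0
r[4] = 22
r[5] = 22
r[6] = 22
r[7] = max(22+0, 15+0) = 22
r[8] = max(22+22, 15+0, 21+0) = 44
r[9] = max(22+22, 15+0, 21+0) = 44
One optimal cutting: pieces 4 + 4 with 1 inch of scrap → $44.

44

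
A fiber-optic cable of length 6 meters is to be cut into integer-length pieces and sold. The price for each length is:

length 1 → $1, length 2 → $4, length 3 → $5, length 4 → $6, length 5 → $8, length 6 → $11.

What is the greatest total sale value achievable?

12

Let best[k] be the best obtainable value from length k. For each k, try every first piece i and keep the best of price[i] + best[k−i].
best[1] = 1
best[2] = max(1+1, 4+0) = 4
best[3] = max(1+4, 4+1, 5+0) = 5
best[4] = max(1+5, 4+4, 5+1, 6+0) = 8
best[5] = max(1+8, 4+5, 5+4, 6+1, 8+0) = 9
best[6] = max(1+9, 4+8, 5+5, 6+4, 8+1, 11+0) = 12
One optimal cutting: 2 + 2 + 2 → $4 + $4 + $4 = $12.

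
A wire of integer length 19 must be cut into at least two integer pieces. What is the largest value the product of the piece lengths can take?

972

Let m[k] be the best product for length k (with at least one cut). For each first piece i, the rest contributes max(k−i, m[k−i]).
m[2] = 1×max(1,0) = 1×1 = 1
m[3] = 1×max(2,1) = 1×2 = 2
m[4] = 2×max(2,1) = 2×2 = 4
m[5] = 2×max(3,2) = 2×3 = 6
m[6] = 3×max(3,2) = 3×3 = 9
m[7] = 2×max(5,6) = 2×6 = 12
m[8] = 2×max(6,9) = 2×9 = 18
m[9] = 3×max(6,9) = 3×9 = 27
m[10] = 2×max(8,18) = 2×18 = 36
m[11] = 2×max(9,27) = 2×27 = 54
m[12] = 3×max(9,27) = 3×27 = 81
m[13] = 2×max(11,54) = 2×54 = 108
m[14] = 2×max(12,81) = 2×81 = 162
m[15] = 3×max(12,81) = 3×81 = 243
m[16] = 2×max(14,162) = 2×162 = 324
m[17] = 2×max(15,243) = 2×243 = 486
m[18] = 3×max(15,243) = 3×243 = 729
m[19] = 2×max(17,486) = 2×486 = 972
One optimal split: 3 + 3 + 3 + 3 + 3 + 2 + 2; product 3×3×3×3×3×2×2 = 972.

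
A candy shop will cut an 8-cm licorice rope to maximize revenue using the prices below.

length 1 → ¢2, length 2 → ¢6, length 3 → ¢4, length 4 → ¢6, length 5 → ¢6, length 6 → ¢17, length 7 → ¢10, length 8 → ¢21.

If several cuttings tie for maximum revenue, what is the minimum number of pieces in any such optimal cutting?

4

Let r[k] be the best obtainable value from length k. For each k, try every first piece i and keep the best of price[i] + r[k−i].
r[1] = 2
r[2] = max(2+2, 6+0) = 6
r[3] = max(2+6, 6+2, 4+0) = 8
r[4] = max(2+8, 6+6, 4+2, 6+0) = 12
r[5] = max(2+12, 6+8, 4+6, 6+2, 6+0) = 14
r[6] = max(2+14, 6+12, 4+8, 6+6, 6+2, 17+0) = 18
r[7] = max(2+18, 6+14, 4+12, …, 17+2, 10+0) = 20
r[8] = max(2+20, 6+18, 4+14, …, 10+2, 21+0) = 24
Maximum revenue is ¢24.
Now minimize piece count subject to staying optimal: for each k, pieces[k] = 1 + min over i with p[i]+r[k−i]=r[k] of pieces[k−i].
pieces[5] = 3
pieces[6] = 3
pieces[7] = 4
pieces[8] = 4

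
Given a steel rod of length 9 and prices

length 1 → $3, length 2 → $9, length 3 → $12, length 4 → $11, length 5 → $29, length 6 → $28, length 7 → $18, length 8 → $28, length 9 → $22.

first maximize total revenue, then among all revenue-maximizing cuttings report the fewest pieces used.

Build r[k] bottom-up: r[k] = max over allowed piece i of (p[i] + r[k−i]).
r[1] = 3
r[2] = 9
r[3] = 12  (first piece 1, then r[2]=9)
r[4] = 18  (first piece 2, then r[2]=9)
r[5] = 29
r[6] = 32  (first piece 1, then r[5]=29)
r[7] = 38  (first piece 2, then r[5]=29)
r[8] = 41  (first piece 1, then r[7]=38)
r[9] = 47  (first piece 2, then r[7]=38)
Maximum revenue is $47.
Now minimize piece count subject to staying optimal: for each k, pieces[k] = 1 + min over i with p[i]+r[k−i]=r[k] of pieces[k−i].
pieces[6] = 2
pieces[7] = 2
pieces[8] = 2
pieces[9] = 3

3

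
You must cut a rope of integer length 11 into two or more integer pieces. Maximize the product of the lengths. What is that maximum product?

Let prod[k] be the best product for length k (with at least one cut). For each first piece i, the rest contributes max(k−i, prod[k−i]).
prod[2] = 1·max(1,0) = 1·1 = 1
prod[3] = 1·max(2,1) = 1·2 = 2
prod[4] = 2·max(2,1) = 2·2 = 4
prod[5] = 2·max(3,2) = 2·3 = 6
prod[6] = 3·max(3,2) = 3·3 = 9
prod[7] = 2·max(5,6) = 2·6 = 12
prod[8] = 2·max(6,9) = 2·9 = 18
prod[9] = 3·max(6,9) = 3·9 = 27
prod[10] = 2·max(8,18) = 2·18 = 36
prod[11] = 2·max(9,27) = 2·27 = 54
One optimal split: 3 + 3 + 3 + 2; product 3·3·3·2 = 54.

54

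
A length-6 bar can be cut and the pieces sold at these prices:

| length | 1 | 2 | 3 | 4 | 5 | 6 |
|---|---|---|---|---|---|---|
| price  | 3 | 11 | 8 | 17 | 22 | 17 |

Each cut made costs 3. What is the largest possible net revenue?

27

Let net[k] be the best obtainable value from length k. For each k, try every first piece i and keep the best of price[i] + net[k−i] minus the 3 cut fee when i<k.
net[1] = 3
net[2] = 11
net[3] = 11  (first piece 1, then net[2]=11)
net[4] = 19  (first piece 2, then net[2]=11)
net[5] = 22
net[6] = 27  (first piece 2, then net[4]=19)
One optimal plan: pieces 2 + 2 + 2 (2 cuts) → 33 − 6 = 27.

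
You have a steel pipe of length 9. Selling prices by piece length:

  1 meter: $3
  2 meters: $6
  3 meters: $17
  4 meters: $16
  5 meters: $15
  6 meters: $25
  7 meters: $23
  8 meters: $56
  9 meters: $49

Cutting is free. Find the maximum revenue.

Consider every possible first cut. R[k] is the best of p[i]+R[k−i] over all sellable i≤k.
R[1] = 3
R[2] = max(3+3, 6+0) = 6
R[3] = max(3+6, 6+3, 17+0) = 17
R[4] = max(3+17, 6+6, 17+3, 16+0) = 20
R[5] = max(3+20, 6+17, 17+6, 16+3, 15+0) = 23
R[6] = max(3+23, 6+20, 17+17, 16+6, 15+3, 25+0) = 34
R[7] = max(3+34, 6+23, 17+20, …, 25+3, 23+0) = 37
R[8] = max(3+37, 6+34, 17+23, …, 23+3, 56+0) = 56
R[9] = max(3+56, 6+37, 17+34, …, 56+3, 49+0) = 59
One optimal cutting: 8 + 1 → $56 + $3 = $59.

59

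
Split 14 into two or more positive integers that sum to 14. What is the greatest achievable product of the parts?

Fill m[k] for k=2..14: at each k try every first piece i and multiply by the better of (k−i) uncut or m[k−i].
m[2] = 1×max(1,0) = 1×1 = 1
m[3] = 1×max(2,1) = 1×2 = 2
m[4] = 2×max(2,1) = 2×2 = 4
m[5] = 2×max(3,2) = 2×3 = 6
m[6] = 3×max(3,2) = 3×3 = 9
m[7] = 2×max(5,6) = 2×6 = 12
m[8] = 2×max(6,9) = 2×9 = 18
m[9] = 3×max(6,9) = 3×9 = 27
m[10] = 2×max(8,18) = 2×18 = 36
m[11] = 2×max(9,27) = 2×27 = 54
m[12] = 3×max(9,27) = 3×27 = 81
m[13] = 2×max(11,54) = 2×54 = 108
m[14] = 2×max(12,81) = 2×81 = 162
One optimal split: 3 + 3 + 3 + 3 + 2; product 3×3×3×3×2 = 162.

162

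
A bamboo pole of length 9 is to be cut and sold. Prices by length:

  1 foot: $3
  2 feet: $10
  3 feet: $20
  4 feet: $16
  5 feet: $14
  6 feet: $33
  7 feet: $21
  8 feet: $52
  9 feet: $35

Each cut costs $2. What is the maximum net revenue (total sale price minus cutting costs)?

Let v[k] be the best obtainable value from length k. For each k, try every first piece i and keep the best of price[i] + v[k−i] minus the 2 cut fee when i<k.
v[1] = 3
v[2] = max(3+3-2, 10+0) = 10
v[3] = max(3+10-2, 10+3-2, 20+0) = 20
v[4] = max(3+20-2, 10+10-2, 20+3-2, 16+0) = 21
v[5] = max(3+21-2, 10+20-2, 20+10-2, 16+3-2, 14+0) = 28
v[6] = max(3+28-2, 10+21-2, 20+20-2, 16+10-2, 14+3-2, 33+0) = 38
v[7] = max(3+38-2, 10+28-2, 20+21-2, …, 33+3-2, 21+0) = 39
v[8] = max(3+39-2, 10+38-2, 20+28-2, …, 21+3-2, 52+0) = 52
v[9] = max(3+52-2, 10+39-2, 20+38-2, …, 52+3-2, 35+0) = 56
One optimal plan: pieces 3 + 3 + 3 (2 cuts) → $60 − $4 = $56.

56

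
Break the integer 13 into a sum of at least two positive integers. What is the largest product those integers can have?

Define P[k] = max over 1≤i<k of i · max(k−i, P[k−i]); the inner max lets the remainder stay uncut if that's better.
Small cases: P[2]=1, P[3]=2, P[4]=4, P[5]=6, P[6]=9, P[7]=12.
P[8] = 2*max(6,9) = 2*9 = 18
P[9] = 3*max(6,9) = 3*9 = 27
P[10] = 2*max(8,18) = 2*18 = 36
P[11] = 2*max(9,27) = 2*27 = 54
P[12] = 3*max(9,27) = 3*27 = 81
P[13] = 2*max(11,54) = 2*54 = 108
One optimal split: 3 + 3 + 3 + 2 + 2; product 3*3*3*2*2 = 108.

108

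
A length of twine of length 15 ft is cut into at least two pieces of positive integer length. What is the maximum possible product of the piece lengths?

Define f[k] = max over 1≤i<k of i · max(k−i, f[k−i]); the inner max lets the remainder stay uncut if that's better.
Small cases: f[2]=1, f[3]=2, f[4]=4, f[5]=6, f[6]=9, f[7]=12.
f[8] = 2×max(6,9) = 2×9 = 18
f[9] = 3×max(6,9) = 3×9 = 27
f[10] = 2×max(8,18) = 2×18 = 36
f[11] = 2×max(9,27) = 2×27 = 54
f[12] = 3×max(9,27) = 3×27 = 81
f[13] = 2×max(11,54) = 2×54 = 108
f[14] = 2×max(12,81) = 2×81 = 162
f[15] = 3×max(12,81) = 3×81 = 243
One optimal split: 3 + 3 + 3 + 3 + 3; product 3×3×3×3×3 = 243.

243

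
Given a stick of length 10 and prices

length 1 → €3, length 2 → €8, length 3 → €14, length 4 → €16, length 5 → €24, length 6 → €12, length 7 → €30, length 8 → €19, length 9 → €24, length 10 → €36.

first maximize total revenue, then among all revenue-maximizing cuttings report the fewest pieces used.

2

Let r[k] be the best obtainable value from length k. For each k, try every first piece i and keep the best of price[i] + r[k−i].
r[1] = 3
r[2] = 8
r[3] = 14
r[4] = 17  (first piece 1, then r[3]=14)
r[5] = 24
r[6] = 28  (first piece 3, then r[3]=14)
r[7] = 32  (first piece 2, then r[5]=24)
r[8] = 38  (first piece 3, then r[5]=24)
r[9] = 42  (first piece 3, then r[6]=28)
r[10] = 48  (first piece 5, then r[5]=24)
Maximum revenue is €48.
Now minimize piece count subject to staying optimal: for each k, pieces[k] = 1 + min over i with p[i]+r[k−i]=r[k] of pieces[k−i].
pieces[7] = 2
pieces[8] = 2
pieces[9] = 3
pieces[10] = 2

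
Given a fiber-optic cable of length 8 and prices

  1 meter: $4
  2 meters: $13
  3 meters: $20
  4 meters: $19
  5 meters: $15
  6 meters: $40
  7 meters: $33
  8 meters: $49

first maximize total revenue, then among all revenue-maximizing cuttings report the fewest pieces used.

2

Consider every possible first cut. r[k] is the best of p[i]+r[k−i] over all sellable i≤k.
r[1] = 4
r[2] = max(4+4, 13+0) = 13
r[3] = max(4+13, 13+4, 20+0) = 20
r[4] = max(4+20, 13+13, 20+4, 19+0) = 26
r[5] = max(4+26, 13+20, 20+13, 19+4, 15+0) = 33
r[6] = max(4+33, 13+26, 20+20, 19+13, 15+4, 40+0) = 40
r[7] = max(4+40, 13+33, 20+26, …, 40+4, 33+0) = 46
r[8] = max(4+46, 13+40, 20+33, …, 33+4, 49+0) = 53
Maximum revenue is $53.
Now minimize piece count subject to staying optimal: for each k, pieces[k] = 1 + min over i with p[i]+r[k−i]=r[k] of pieces[k−i].
pieces[5] = 2
pieces[6] = 1
pieces[7] = 3
pieces[8] = 2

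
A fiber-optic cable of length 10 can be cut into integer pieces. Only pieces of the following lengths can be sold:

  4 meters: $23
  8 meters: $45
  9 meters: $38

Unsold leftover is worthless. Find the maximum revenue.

46

Consider every possible first cut. f[k] is the best of p[i]+f[k−i] over all sellable i≤k.
f[1] = 0
f[2] = 0
f[3] = 0
f[4] = 23
f[5] = 23
f[6] = 23
f[7] = 23
f[8] = max(23+23, 45+0) = 46
f[9] = max(23+23, 45+0, 38+0) = 46
f[10] = max(23+23, 45+0, 38+0) = 46
One optimal cutting: pieces 4 + 4 with 2 meters of scrap → $46.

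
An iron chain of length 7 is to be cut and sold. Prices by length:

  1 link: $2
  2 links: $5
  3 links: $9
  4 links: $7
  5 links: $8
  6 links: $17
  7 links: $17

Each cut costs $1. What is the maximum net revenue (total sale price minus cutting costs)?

Let v[k] be the best obtainable value from length k. For each k, try every first piece i and keep the best of price[i] + v[k−i] minus the 1 cut fee when i<k.
v[1] = 2
v[2] = max(2+2-1, 5+0) = 5
v[3] = max(2+5-1, 5+2-1, 9+0) = 9
v[4] = max(2+9-1, 5+5-1, 9+2-1, 7+0) = 10
v[5] = max(2+10-1, 5+9-1, 9+5-1, 7+2-1, 8+0) = 13
v[6] = max(2+13-1, 5+10-1, 9+9-1, 7+5-1, 8+2-1, 17+0) = 17
v[7] = max(2+17-1, 5+13-1, 9+10-1, …, 17+2-1, 17+0) = 18
One optimal plan: pieces 3 + 3 + 1 (2 cuts) → $20 − $2 = $18.

18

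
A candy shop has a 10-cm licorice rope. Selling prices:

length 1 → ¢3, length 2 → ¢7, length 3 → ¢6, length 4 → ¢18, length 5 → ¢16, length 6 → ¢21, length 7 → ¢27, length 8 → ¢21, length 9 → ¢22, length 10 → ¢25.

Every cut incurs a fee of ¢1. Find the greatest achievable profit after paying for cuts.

41

Consider every possible first cut. v[k] is the best of p[i]+v[k−i] over all sellable i≤k, charging 1 whenever i<k.
v[1] = 3
v[2] = max(3+3-1, 7+0) = 7
v[3] = max(3+7-1, 7+3-1, 6+0) = 9
v[4] = max(3+9-1, 7+7-1, 6+3-1, 18+0) = 18
v[5] = max(3+18-1, 7+9-1, 6+7-1, 18+3-1, 16+0) = 20
v[6] = max(3+20-1, 7+18-1, 6+9-1, 18+7-1, 16+3-1, 21+0) = 24
v[7] = max(3+24-1, 7+20-1, 6+18-1, …, 21+3-1, 27+0) = 27
v[8] = max(3+27-1, 7+24-1, 6+20-1, …, 27+3-1, 21+0) = 35
v[9] = max(3+35-1, 7+27-1, 6+24-1, …, 21+3-1, 22+0) = 37
v[10] = max(3+37-1, 7+35-1, 6+27-1, …, 22+3-1, 25+0) = 41
One optimal plan: pieces 4 + 4 + 2 (2 cuts) → ¢43 − ¢2 = ¢41.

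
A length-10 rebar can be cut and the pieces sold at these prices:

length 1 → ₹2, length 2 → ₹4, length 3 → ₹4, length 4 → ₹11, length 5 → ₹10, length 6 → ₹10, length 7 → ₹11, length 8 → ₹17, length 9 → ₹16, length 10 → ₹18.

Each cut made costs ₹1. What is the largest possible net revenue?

Consider every possible first cut. v[k] is the best of p[i]+v[k−i] over all sellable i≤k, charging 1 whenever i<k.
v[1] = 2
v[2] = max(2+2-1, 4+0) = 4
v[3] = max(2+4-1, 4+2-1, 4+0) = 5
v[4] = max(2+5-1, 4+4-1, 4+2-1, 11+0) = 11
v[5] = max(2+11-1, 4+5-1, 4+4-1, 11+2-1, 10+0) = 12
v[6] = max(2+12-1, 4+11-1, 4+5-1, 11+4-1, 10+2-1, 10+0) = 14
v[7] = max(2+14-1, 4+12-1, 4+11-1, …, 10+2-1, 11+0) = 15
v[8] = max(2+15-1, 4+14-1, 4+12-1, …, 11+2-1, 17+0) = 21
v[9] = max(2+21-1, 4+15-1, 4+14-1, …, 17+2-1, 16+0) = 22
v[10] = max(2+22-1, 4+21-1, 4+15-1, …, 16+2-1, 18+0) = 24
One optimal plan: pieces 4 + 4 + 2 (2 cuts) → ₹26 − ₹2 = ₹24.

24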